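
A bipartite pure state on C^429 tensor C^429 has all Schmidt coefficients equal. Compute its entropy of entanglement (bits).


For a maximally entangled state in d x d:
S = log2(d) = log2(429)
= 8.7448

8.7448


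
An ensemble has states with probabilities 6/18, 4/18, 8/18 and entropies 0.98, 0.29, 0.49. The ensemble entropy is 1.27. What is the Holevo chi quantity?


chi = S(rho) - sum_i p_i * S(rho_i)
Weighted entropy = 6/18 * 0.98 + 4/18 * 0.29 + 8/18 * 0.49
= 0.6089
chi = 1.27 - 0.6089
= 0.6611

0.6611


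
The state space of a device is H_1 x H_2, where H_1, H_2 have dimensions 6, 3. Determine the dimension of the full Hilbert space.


dim(H_1 x H_2) = 6 * 3
= 18

18


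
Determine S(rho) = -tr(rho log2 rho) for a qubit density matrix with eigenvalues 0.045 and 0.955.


S = -p*log2(p) - (1-p)*log2(1-p)
p = 0.0450, 1-p = 0.9550
= -0.0450 * log2(0.0450) - 0.9550 * log2(0.9550)
= -(-0.2013) - (-0.0634)
= 0.2648

0.2648


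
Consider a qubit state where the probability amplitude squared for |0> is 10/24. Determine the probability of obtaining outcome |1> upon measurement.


|alpha|^2 = 10/24 = 0.4167
|beta|^2 = 1 - 10/24 = 14/24 = 0.5833
P(|1>) = |beta|^2 = 0.5833

0.5833


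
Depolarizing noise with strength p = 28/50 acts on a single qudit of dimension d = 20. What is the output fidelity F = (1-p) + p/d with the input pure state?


F = (1-p) + p/d
= (1 - 0.5600) + 0.5600/20
= 0.4400 + 0.0280
= 0.4680

0.4680


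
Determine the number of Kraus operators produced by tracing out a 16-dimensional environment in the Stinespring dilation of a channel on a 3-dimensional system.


Tracing out the environment in an orthonormal basis {|i>_E} gives Kraus operators K_i = <i|_E U |0>_E.
Number of Kraus operators = dim(H_env) = d_env
= 16

16


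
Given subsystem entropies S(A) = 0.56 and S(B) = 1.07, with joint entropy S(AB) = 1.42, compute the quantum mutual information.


I(A:B) = S(A) + S(B) - S(AB)
= 0.56 + 1.07 - 1.42
= 0.2100

0.2100


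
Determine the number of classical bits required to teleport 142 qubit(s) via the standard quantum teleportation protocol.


Quantum teleportation requires 2 classical bits per qubit teleported.
142 qubit(s) -> 2 * 142 = 284 classical bits

284


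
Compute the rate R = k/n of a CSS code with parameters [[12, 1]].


Code rate R = k/n
= 1/12
= 0.0833

0.0833


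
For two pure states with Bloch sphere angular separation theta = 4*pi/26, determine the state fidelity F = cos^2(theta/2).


For states separated by angle theta on Bloch sphere:
F = cos^2(theta/2)
theta = 4*pi/26 = 0.4833
theta/2 = 0.2417
cos(theta/2) = 0.9709
F = 0.9427

0.9427


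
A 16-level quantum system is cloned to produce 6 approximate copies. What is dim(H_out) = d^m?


Output space = H^(tensor 6) where dim(H) = 16
dim = 16^6
= 256 (after 2 factors)
= 4096 (after 3 factors)
= 65536 (after 4 factors)
= 1048576 (after 5 factors)
= 16777216 (after 6 factors)
= 16777216

16777216


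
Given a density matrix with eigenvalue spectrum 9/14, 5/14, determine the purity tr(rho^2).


tr(rho^2) = sum of eigenvalues squared
= (9/14)^2 + (5/14)^2
= (81 + 25) / 196
= 106/196
= 0.5408

0.5408


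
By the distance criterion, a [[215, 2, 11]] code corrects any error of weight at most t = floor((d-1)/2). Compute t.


Code parameters: [[215, 2, 11]], distance d = 11.
Number of correctable errors = floor((d-1)/2)
= floor((11 - 1)/2)
= floor(10/2)
= 5

5


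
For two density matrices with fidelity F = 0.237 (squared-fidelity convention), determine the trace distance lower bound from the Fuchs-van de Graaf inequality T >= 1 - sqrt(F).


Fuchs-van de Graaf (squared-fidelity convention): 1 - sqrt(F) <= T <= sqrt(1 - F).
Lower bound: T >= 1 - sqrt(F)
sqrt(F) = sqrt(0.237) = 0.4868
T >= 1 - 0.4868
T >= 0.5132

0.5132


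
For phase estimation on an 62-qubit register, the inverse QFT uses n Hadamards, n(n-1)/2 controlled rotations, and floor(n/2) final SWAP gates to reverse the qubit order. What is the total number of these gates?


Hadamard gates: 62
Controlled rotations: n*(n-1)/2 = 62*61/2 = 1891
SWAP gates: floor(n/2) = floor(62/2) = 31
Total = 62 + 1891 + 31
= 1984

1984


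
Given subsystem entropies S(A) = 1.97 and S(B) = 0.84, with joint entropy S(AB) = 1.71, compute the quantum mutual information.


I(A:B) = S(A) + S(B) - S(AB)
= 1.97 + 0.84 - 1.71
= 1.1000

1.1000


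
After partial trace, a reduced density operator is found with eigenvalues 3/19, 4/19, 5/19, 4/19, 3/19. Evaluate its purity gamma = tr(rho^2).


tr(rho^2) = sum of eigenvalues squared
= (3/19)^2 + (4/19)^2 + (5/19)^2 + (4/19)^2 + (3/19)^2
= (9 + 16 + 25 + 16 + 9) / 361
= 75/361
= 0.2078

0.2078


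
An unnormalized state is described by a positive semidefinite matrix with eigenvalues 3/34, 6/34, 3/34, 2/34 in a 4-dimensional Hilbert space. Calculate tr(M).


tr(M) = sum of eigenvalues
= 3/34 + 6/34 + 3/34 + 2/34
= 14/34
= 0.4118

0.4118


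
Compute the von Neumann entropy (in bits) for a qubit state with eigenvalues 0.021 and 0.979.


S = -p*log2(p) - (1-p)*log2(1-p)
p = 0.0210, 1-p = 0.9790
= -0.0210 * log2(0.0210) - 0.9790 * log2(0.9790)
= -(-0.1170) - (-0.0300)
= 0.1470

0.1470


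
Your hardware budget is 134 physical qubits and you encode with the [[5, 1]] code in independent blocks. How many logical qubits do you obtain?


Each code block uses 5 physical qubits for 1 logical qubit(s).
Number of complete blocks = floor(134 / 5) = 26
Logical qubits = 26 * 1
= 26

26


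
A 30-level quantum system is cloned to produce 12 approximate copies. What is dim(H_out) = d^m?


Output space = H^(tensor 12) where dim(H) = 30
dim = 30^12
= 900 (after 2 factors)
= 27000 (after 3 factors)
= 810000 (after 4 factors)
= 24300000 (after 5 factors)
= 729000000 (after 6 factors)
= 21870000000 (after 7 factors)
= 656100000000 (after 8 factors)
= 19683000000000 (after 9 factors)
= 590490000000000 (after 10 factors)
= 17714700000000000 (after 11 factors)
= 531441000000000000 (after 12 factors)
= 531441000000000000

531441000000000000


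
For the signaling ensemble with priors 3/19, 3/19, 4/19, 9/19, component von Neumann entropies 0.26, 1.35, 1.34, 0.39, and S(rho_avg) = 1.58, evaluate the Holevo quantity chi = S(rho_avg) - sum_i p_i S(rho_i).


chi = S(rho) - sum_i p_i * S(rho_i)
Weighted entropy = 3/19 * 0.26 + 3/19 * 1.35 + 4/19 * 1.34 + 9/19 * 0.39
= 0.7211
chi = 1.58 - 0.7211
= 0.8589

0.8589


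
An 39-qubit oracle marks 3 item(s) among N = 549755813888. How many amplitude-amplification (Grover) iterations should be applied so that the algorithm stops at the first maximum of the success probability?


After j Grover iterations the success probability is P(j) = sin^2((2j+1)*theta), where sin(theta) = sqrt(k/N).
N = 2^39 = 549755813888, k = 3
sin(theta) = sqrt(k/N) = 2.336015456e-06
theta = arcsin(sqrt(k/N)) = 2.336015456e-06 rad
P(j) reaches its first maximum when (2j+1)*theta is as close as possible to pi/2, i.e. j = round(pi/(4*theta) - 1/2).
pi/(4*theta) - 1/2 = 336212.2427
(For comparison, the common estimate pi/4 * sqrt(N/k) = 336212.7427; the exact maximiser is used here.)
Optimal iterations = 336212

336212


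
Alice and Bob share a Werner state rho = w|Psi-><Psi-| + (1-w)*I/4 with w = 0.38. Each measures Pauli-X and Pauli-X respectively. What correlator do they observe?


|Psi-> = (|01> - |10>)/sqrt(2)
For the pure Bell state, <X_A X_B> = -1 (Bell-state Pauli correlator).
The maximally-mixed part I/4 has tr(I/4 * P tensor P) = 0 for any traceless Pauli P.
So <X_A X_B>_rho = w * (-1) + (1 - w) * 0
= 0.38 * (-1)
= -0.3800

-0.3800


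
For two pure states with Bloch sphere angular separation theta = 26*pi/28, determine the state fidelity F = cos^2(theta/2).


For states separated by angle theta on Bloch sphere:
F = cos^2(theta/2)
theta = 26*pi/28 = 2.9172
theta/2 = 1.4586
cos(theta/2) = 0.1120
F = 0.0125

0.0125


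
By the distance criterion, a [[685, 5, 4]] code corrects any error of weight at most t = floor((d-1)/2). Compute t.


Code parameters: [[685, 5, 4]], distance d = 4.
Number of correctable errors = floor((d-1)/2)
= floor((4 - 1)/2)
= floor(3/2)
= 1

1


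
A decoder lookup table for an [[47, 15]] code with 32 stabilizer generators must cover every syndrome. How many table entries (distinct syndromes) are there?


Each stabilizer generator gives a binary (+1 or -1) measurement outcome.
With 32 independent generators:
Total syndromes = 2^32
= 4294967296

4294967296


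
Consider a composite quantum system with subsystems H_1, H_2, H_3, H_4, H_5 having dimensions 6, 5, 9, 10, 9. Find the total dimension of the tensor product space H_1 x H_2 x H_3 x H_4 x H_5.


dim(H_1 x H_2 x H_3 x H_4 x H_5) = 6 * 5 * 9 * 10 * 9
= 30 * 9 * 10 * 9
= 270 * 10 * 9
= 2700 * 9
= 24300

24300


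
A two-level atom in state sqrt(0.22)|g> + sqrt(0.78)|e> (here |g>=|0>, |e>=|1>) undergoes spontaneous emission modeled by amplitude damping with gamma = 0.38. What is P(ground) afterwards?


For amplitude damping with parameter gamma on state sqrt(a)|0> + sqrt(b)|1>:
alpha^2 = 0.22, beta^2 = 0.78
P(|0>) = alpha^2 + gamma * beta^2
= 0.22 + 0.38 * 0.78
= 0.22 + 0.2964
= 0.5164

0.5164


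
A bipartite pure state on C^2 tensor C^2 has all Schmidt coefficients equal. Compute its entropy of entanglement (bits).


For a maximally entangled state in d x d:
S = log2(d) = log2(2)
= 1.0000

1.0000


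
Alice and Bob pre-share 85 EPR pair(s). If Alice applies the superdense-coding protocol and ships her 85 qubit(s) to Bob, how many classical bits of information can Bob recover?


Superdense coding allows 2 classical bits per shared entangled pair.
85 pair(s) -> 2 * 85 = 170 classical bits

170


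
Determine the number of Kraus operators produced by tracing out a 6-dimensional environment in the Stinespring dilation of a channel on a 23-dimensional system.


Tracing out the environment in an orthonormal basis {|i>_E} gives Kraus operators K_i = <i|_E U |0>_E.
Number of Kraus operators = dim(H_env) = d_env
= 6

6


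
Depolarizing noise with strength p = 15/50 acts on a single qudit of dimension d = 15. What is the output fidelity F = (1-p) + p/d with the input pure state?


F = (1-p) + p/d
= (1 - 0.3000) + 0.3000/15
= 0.7000 + 0.0200
= 0.7200

0.7200


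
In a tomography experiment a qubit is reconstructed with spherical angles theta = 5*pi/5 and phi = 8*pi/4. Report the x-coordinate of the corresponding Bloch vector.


theta = 3.1416, phi = 6.2832
r_x = sin(theta)*cos(phi) = 0.0000 * 1.0000
r_x = 0.0000

0.0000


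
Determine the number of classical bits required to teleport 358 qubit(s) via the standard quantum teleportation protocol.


Quantum teleportation requires 2 classical bits per qubit teleported.
358 qubit(s) -> 2 * 358 = 716 classical bits

716


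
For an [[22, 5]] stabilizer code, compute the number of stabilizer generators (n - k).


For an [[n,k]] stabilizer code:
Number of stabilizer generators = n - k
= 22 - 5
= 17

17


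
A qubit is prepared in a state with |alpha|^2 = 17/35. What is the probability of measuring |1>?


|alpha|^2 = 17/35 = 0.4857
|beta|^2 = 1 - 17/35 = 18/35 = 0.5143
P(|1>) = |beta|^2 = 0.5143

0.5143


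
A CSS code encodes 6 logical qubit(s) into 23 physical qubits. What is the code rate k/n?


Code rate R = k/n
= 6/23
= 0.2609

0.2609


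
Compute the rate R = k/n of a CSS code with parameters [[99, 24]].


Code rate R = k/n
= 24/99
= 0.2424

0.2424


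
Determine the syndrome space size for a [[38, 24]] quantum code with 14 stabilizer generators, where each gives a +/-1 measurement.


Each stabilizer generator gives a binary (+1 or -1) measurement outcome.
With 14 independent generators:
Total syndromes = 2^14
= 16384

16384


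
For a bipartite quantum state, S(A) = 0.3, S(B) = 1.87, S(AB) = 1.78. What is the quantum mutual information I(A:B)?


I(A:B) = S(A) + S(B) - S(AB)
= 0.3 + 1.87 - 1.78
= 0.3900

0.3900


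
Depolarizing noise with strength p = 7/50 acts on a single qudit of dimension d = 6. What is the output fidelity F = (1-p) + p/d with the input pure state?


F = (1-p) + p/d
= (1 - 0.1400) + 0.1400/6
= 0.8600 + 0.0233
= 0.8833

0.8833


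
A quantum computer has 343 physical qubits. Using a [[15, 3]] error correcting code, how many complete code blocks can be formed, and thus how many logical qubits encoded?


Each code block uses 15 physical qubits for 3 logical qubit(s).
Number of complete blocks = floor(343 / 15) = 22
Logical qubits = 22 * 3
= 66

66


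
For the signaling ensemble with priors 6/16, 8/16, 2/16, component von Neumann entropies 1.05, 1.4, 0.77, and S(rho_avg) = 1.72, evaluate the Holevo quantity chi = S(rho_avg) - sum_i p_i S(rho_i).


chi = S(rho) - sum_i p_i * S(rho_i)
Weighted entropy = 6/16 * 1.05 + 8/16 * 1.4 + 2/16 * 0.77
= 1.1900
chi = 1.72 - 1.1900
= 0.5300

0.5300


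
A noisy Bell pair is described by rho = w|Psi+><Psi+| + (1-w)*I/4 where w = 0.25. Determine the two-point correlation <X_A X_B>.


|Psi+> = (|01> + |10>)/sqrt(2)
For the pure Bell state, <X_A X_B> = +1 (Bell-state Pauli correlator).
The maximally-mixed part I/4 has tr(I/4 * P tensor P) = 0 for any traceless Pauli P.
So <X_A X_B>_rho = w * (+1) + (1 - w) * 0
= 0.25 * (+1)
= 0.2500

0.2500


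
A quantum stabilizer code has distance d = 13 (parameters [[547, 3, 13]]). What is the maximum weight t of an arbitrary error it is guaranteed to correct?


Code parameters: [[547, 3, 13]], distance d = 13.
Number of correctable errors = floor((d-1)/2)
= floor((13 - 1)/2)
= floor(12/2)
= 6

6


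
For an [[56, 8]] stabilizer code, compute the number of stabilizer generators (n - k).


For an [[n,k]] stabilizer code:
Number of stabilizer generators = n - k
= 56 - 8
= 48

48


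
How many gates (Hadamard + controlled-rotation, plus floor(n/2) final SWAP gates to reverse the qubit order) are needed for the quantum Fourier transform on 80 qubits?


Hadamard gates: 80
Controlled rotations: n*(n-1)/2 = 80*79/2 = 3160
SWAP gates: floor(n/2) = floor(80/2) = 40
Total = 80 + 3160 + 40
= 3280

3280


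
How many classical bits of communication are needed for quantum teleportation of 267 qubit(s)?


Quantum teleportation requires 2 classical bits per qubit teleported.
267 qubit(s) -> 2 * 267 = 534 classical bits

534


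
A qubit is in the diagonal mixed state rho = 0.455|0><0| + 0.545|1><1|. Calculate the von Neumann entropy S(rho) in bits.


S = -p*log2(p) - (1-p)*log2(1-p)
p = 0.4550, 1-p = 0.5450
= -0.4550 * log2(0.4550) - 0.5450 * log2(0.5450)
= -(-0.5169) - (-0.4772)
= 0.9941

0.9941


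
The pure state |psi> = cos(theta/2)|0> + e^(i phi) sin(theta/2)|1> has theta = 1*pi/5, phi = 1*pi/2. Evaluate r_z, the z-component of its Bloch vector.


theta = 0.6283, phi = 1.5708
r_z = cos(theta) = 0.8090

0.8090


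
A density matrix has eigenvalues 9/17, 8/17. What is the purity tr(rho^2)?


tr(rho^2) = sum of eigenvalues squared
= (9/17)^2 + (8/17)^2
= (81 + 64) / 289
= 145/289
= 0.5017

0.5017


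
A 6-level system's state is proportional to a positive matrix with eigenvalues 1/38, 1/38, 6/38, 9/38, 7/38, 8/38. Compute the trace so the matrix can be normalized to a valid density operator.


tr(M) = sum of eigenvalues
= 1/38 + 1/38 + 6/38 + 9/38 + 7/38 + 8/38
= 32/38
= 0.8421

0.8421


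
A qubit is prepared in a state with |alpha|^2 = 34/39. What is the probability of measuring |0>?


|alpha|^2 = 34/39 = 0.8718
|beta|^2 = 1 - 34/39 = 5/39 = 0.1282
P(|0>) = |alpha|^2 = 0.8718

0.8718


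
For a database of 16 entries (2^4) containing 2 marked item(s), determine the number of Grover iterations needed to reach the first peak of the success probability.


After j Grover iterations the success probability is P(j) = sin^2((2j+1)*theta), where sin(theta) = sqrt(k/N).
N = 2^4 = 16, k = 2
sin(theta) = sqrt(k/N) = 0.3535533906
theta = arcsin(sqrt(k/N)) = 0.3613671239 rad
P(j) reaches its first maximum when (2j+1)*theta is as close as possible to pi/2, i.e. j = round(pi/(4*theta) - 1/2).
pi/(4*theta) - 1/2 = 1.6734
(For comparison, the common estimate pi/4 * sqrt(N/k) = 2.2214; the exact maximiser is used here.)
Optimal iterations = 2

2


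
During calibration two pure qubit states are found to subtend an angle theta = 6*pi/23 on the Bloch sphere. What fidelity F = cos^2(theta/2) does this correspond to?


For states separated by angle theta on Bloch sphere:
F = cos^2(theta/2)
theta = 6*pi/23 = 0.8195
theta/2 = 0.4098
cos(theta/2) = 0.9172
F = 0.8413

0.8413


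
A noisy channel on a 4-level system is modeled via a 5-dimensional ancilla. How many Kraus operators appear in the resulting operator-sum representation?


Tracing out the environment in an orthonormal basis {|i>_E} gives Kraus operators K_i = <i|_E U |0>_E.
Number of Kraus operators = dim(H_env) = d_env
= 5

5


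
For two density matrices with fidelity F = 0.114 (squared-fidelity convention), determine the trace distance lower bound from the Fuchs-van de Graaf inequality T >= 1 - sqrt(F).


Fuchs-van de Graaf (squared-fidelity convention): 1 - sqrt(F) <= T <= sqrt(1 - F).
Lower bound: T >= 1 - sqrt(F)
sqrt(F) = sqrt(0.114) = 0.3376
T >= 1 - 0.3376
T >= 0.6624

0.6624


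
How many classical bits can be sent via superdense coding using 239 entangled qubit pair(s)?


Superdense coding allows 2 classical bits per shared entangled pair.
239 pair(s) -> 2 * 239 = 478 classical bits

478


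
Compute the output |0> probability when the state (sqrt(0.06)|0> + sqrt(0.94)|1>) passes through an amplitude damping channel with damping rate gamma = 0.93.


For amplitude damping with parameter gamma on state sqrt(a)|0> + sqrt(b)|1>:
alpha^2 = 0.06, beta^2 = 0.94
P(|0>) = alpha^2 + gamma * beta^2
= 0.06 + 0.93 * 0.94
= 0.06 + 0.8742
= 0.9342

0.9342


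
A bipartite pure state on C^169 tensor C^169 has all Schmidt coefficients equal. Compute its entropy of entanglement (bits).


For a maximally entangled state in d x d:
S = log2(d) = log2(169)
= 7.4009

7.4009


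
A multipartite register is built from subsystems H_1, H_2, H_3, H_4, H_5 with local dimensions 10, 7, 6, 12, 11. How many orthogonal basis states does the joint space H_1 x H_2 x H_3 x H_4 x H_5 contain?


dim(H_1 x H_2 x H_3 x H_4 x H_5) = 10 * 7 * 6 * 12 * 11
= 70 * 6 * 12 * 11
= 420 * 12 * 11
= 5040 * 11
= 55440

55440


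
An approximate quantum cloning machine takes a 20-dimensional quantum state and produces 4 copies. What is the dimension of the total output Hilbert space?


Output space = H^(tensor 4) where dim(H) = 20
dim = 20^4
= 400 (after 2 factors)
= 8000 (after 3 factors)
= 160000 (after 4 factors)
= 160000

160000


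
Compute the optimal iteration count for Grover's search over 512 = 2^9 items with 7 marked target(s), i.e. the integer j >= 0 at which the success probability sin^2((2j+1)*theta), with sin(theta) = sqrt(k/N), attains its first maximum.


After j Grover iterations the success probability is P(j) = sin^2((2j+1)*theta), where sin(theta) = sqrt(k/N).
N = 2^9 = 512, k = 7
sin(theta) = sqrt(k/N) = 0.1169267933
theta = arcsin(sqrt(k/N)) = 0.1171948808 rad
P(j) reaches its first maximum when (2j+1)*theta is as close as possible to pi/2, i.e. j = round(pi/(4*theta) - 1/2).
pi/(4*theta) - 1/2 = 6.2016
(For comparison, the common estimate pi/4 * sqrt(N/k) = 6.7170; the exact maximiser is used here.)
Optimal iterations = 6

6


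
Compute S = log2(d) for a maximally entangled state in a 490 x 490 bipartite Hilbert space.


For a maximally entangled state in d x d:
S = log2(d) = log2(490)
= 8.9366

8.9366


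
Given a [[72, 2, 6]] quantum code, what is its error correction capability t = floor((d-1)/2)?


Code parameters: [[72, 2, 6]], distance d = 6.
Number of correctable errors = floor((d-1)/2)
= floor((6 - 1)/2)
= floor(5/2)
= 2

2


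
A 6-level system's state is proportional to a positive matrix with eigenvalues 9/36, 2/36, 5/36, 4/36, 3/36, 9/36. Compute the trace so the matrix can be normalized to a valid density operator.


tr(M) = sum of eigenvalues
= 9/36 + 2/36 + 5/36 + 4/36 + 3/36 + 9/36
= 32/36
= 0.8889

0.8889


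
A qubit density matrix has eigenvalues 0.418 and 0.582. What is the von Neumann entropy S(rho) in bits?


S = -p*log2(p) - (1-p)*log2(1-p)
p = 0.4180, 1-p = 0.5820
= -0.4180 * log2(0.4180) - 0.5820 * log2(0.5820)
= -(-0.5260) - (-0.4545)
= 0.9805

0.9805


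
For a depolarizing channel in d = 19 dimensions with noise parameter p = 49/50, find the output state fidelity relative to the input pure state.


F = (1-p) + p/d
= (1 - 0.9800) + 0.9800/19
= 0.0200 + 0.0516
= 0.0716

0.0716


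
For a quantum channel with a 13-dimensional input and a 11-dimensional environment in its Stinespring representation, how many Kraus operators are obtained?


Tracing out the environment in an orthonormal basis {|i>_E} gives Kraus operators K_i = <i|_E U |0>_E.
Number of Kraus operators = dim(H_env) = d_env
= 11

11


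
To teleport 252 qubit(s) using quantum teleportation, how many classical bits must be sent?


Quantum teleportation requires 2 classical bits per qubit teleported.
252 qubit(s) -> 2 * 252 = 504 classical bits

504


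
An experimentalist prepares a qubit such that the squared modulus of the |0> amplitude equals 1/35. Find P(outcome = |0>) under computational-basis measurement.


|alpha|^2 = 1/35 = 0.0286
|beta|^2 = 1 - 1/35 = 34/35 = 0.9714
P(|0>) = |alpha|^2 = 0.0286

0.0286


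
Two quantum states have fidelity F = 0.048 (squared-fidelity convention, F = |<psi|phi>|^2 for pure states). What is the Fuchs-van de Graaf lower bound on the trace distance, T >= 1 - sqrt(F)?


Fuchs-van de Graaf (squared-fidelity convention): 1 - sqrt(F) <= T <= sqrt(1 - F).
Lower bound: T >= 1 - sqrt(F)
sqrt(F) = sqrt(0.048) = 0.2191
T >= 1 - 0.2191
T >= 0.7809

0.7809


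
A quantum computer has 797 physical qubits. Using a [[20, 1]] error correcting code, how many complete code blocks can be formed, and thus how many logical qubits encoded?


Each code block uses 20 physical qubits for 1 logical qubit(s).
Number of complete blocks = floor(797 / 20) = 39
Logical qubits = 39 * 1
= 39

39


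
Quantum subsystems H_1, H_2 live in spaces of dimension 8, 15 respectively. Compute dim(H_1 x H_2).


dim(H_1 x H_2) = 8 * 15
= 120

120


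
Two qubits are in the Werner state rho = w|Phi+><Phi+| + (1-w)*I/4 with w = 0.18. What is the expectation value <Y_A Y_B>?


|Phi+> = (|00> + |11>)/sqrt(2)
For the pure Bell state, <Y_A Y_B> = -1 (Bell-state Pauli correlator).
The maximally-mixed part I/4 has tr(I/4 * P tensor P) = 0 for any traceless Pauli P.
So <Y_A Y_B>_rho = w * (-1) + (1 - w) * 0
= 0.18 * (-1)
= -0.1800

-0.1800


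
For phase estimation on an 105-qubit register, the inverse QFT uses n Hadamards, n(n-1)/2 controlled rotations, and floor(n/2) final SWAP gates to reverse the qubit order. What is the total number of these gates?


Hadamard gates: 105
Controlled rotations: n*(n-1)/2 = 105*104/2 = 5460
SWAP gates: floor(n/2) = floor(105/2) = 52
Total = 105 + 5460 + 52
= 5617

5617


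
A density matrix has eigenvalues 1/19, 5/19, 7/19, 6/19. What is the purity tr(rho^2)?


tr(rho^2) = sum of eigenvalues squared
= (1/19)^2 + (5/19)^2 + (7/19)^2 + (6/19)^2
= (1 + 25 + 49 + 36) / 361
= 111/361
= 0.3075

0.3075


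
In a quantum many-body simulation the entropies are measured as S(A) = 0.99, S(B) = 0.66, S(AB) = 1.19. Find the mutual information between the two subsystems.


I(A:B) = S(A) + S(B) - S(AB)
= 0.99 + 0.66 - 1.19
= 0.4600

0.4600


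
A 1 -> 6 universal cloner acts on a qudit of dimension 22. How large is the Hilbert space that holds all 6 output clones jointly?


Output space = H^(tensor 6) where dim(H) = 22
dim = 22^6
= 484 (after 2 factors)
= 10648 (after 3 factors)
= 234256 (after 4 factors)
= 5153632 (after 5 factors)
= 113379904 (after 6 factors)
= 113379904

113379904


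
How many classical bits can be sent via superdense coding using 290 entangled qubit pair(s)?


Superdense coding allows 2 classical bits per shared entangled pair.
290 pair(s) -> 2 * 290 = 580 classical bits

580


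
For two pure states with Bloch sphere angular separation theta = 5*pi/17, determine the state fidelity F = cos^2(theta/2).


For states separated by angle theta on Bloch sphere:
F = cos^2(theta/2)
theta = 5*pi/17 = 0.9240
theta/2 = 0.4620
cos(theta/2) = 0.8952
F = 0.8013

0.8013


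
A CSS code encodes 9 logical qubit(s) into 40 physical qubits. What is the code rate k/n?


Code rate R = k/n
= 9/40
= 0.2250

0.2250


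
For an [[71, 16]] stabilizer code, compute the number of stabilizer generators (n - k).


For an [[n,k]] stabilizer code:
Number of stabilizer generators = n - k
= 71 - 16
= 55

55


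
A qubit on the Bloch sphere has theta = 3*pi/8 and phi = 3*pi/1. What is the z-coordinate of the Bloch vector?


theta = 1.1781, phi = 9.4248
r_z = cos(theta) = 0.3827

0.3827


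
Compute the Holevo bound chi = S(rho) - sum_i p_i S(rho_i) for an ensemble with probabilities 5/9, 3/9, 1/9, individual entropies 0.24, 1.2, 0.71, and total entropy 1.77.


chi = S(rho) - sum_i p_i * S(rho_i)
Weighted entropy = 5/9 * 0.24 + 3/9 * 1.2 + 1/9 * 0.71
= 0.6122
chi = 1.77 - 0.6122
= 1.1578

1.1578


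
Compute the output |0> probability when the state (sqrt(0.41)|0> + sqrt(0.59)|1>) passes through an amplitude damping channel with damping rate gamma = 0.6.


For amplitude damping with parameter gamma on state sqrt(a)|0> + sqrt(b)|1>:
alpha^2 = 0.41, beta^2 = 0.59
P(|0>) = alpha^2 + gamma * beta^2
= 0.41 + 0.6 * 0.59
= 0.41 + 0.3540
= 0.7640

0.7640


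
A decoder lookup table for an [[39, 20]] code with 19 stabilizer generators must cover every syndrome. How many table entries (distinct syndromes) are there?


Each stabilizer generator gives a binary (+1 or -1) measurement outcome.
With 19 independent generators:
Total syndromes = 2^19
= 524288

524288


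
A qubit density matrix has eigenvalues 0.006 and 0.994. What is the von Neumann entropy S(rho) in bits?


S = -p*log2(p) - (1-p)*log2(1-p)
p = 0.0060, 1-p = 0.9940
= -0.0060 * log2(0.0060) - 0.9940 * log2(0.9940)
= -(-0.0443) - (-0.0086)
= 0.0529

0.0529


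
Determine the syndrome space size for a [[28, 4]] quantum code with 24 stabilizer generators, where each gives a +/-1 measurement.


Each stabilizer generator gives a binary (+1 or -1) measurement outcome.
With 24 independent generators:
Total syndromes = 2^24
= 16777216

16777216


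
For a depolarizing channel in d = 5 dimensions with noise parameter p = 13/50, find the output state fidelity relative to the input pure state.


F = (1-p) + p/d
= (1 - 0.2600) + 0.2600/5
= 0.7400 + 0.0520
= 0.7920

0.7920


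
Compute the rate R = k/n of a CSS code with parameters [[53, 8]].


Code rate R = k/n
= 8/53
= 0.1509

0.1509


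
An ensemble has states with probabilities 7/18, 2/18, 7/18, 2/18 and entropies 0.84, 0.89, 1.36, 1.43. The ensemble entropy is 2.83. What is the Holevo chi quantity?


chi = S(rho) - sum_i p_i * S(rho_i)
Weighted entropy = 7/18 * 0.84 + 2/18 * 0.89 + 7/18 * 1.36 + 2/18 * 1.43
= 1.1133
chi = 2.83 - 1.1133
= 1.7167

1.7167


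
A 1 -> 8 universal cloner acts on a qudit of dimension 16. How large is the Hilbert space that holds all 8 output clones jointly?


Output space = H^(tensor 8) where dim(H) = 16
dim = 16^8
= 256 (after 2 factors)
= 4096 (after 3 factors)
= 65536 (after 4 factors)
= 1048576 (after 5 factors)
= 16777216 (after 6 factors)
= 268435456 (after 7 factors)
= 4294967296 (after 8 factors)
= 4294967296

4294967296


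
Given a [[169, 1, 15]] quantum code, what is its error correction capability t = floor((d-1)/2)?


Code parameters: [[169, 1, 15]], distance d = 15.
Number of correctable errors = floor((d-1)/2)
= floor((15 - 1)/2)
= floor(14/2)
= 7

7


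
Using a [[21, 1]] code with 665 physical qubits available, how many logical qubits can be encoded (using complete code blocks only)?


Each code block uses 21 physical qubits for 1 logical qubit(s).
Number of complete blocks = floor(665 / 21) = 31
Logical qubits = 31 * 1
= 31

31


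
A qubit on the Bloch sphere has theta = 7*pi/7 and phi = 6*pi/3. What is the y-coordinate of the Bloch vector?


theta = 3.1416, phi = 6.2832
r_y = sin(theta)*sin(phi) = 0.0000 * 0.0000
r_y = 0.0000

0.0000


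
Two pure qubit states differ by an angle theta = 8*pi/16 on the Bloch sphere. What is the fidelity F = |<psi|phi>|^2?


For states separated by angle theta on Bloch sphere:
F = cos^2(theta/2)
theta = 8*pi/16 = 1.5708
theta/2 = 0.7854
cos(theta/2) = 0.7071
F = 0.5000

0.5000


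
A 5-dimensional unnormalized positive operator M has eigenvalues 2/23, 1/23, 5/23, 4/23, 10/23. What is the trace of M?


tr(M) = sum of eigenvalues
= 2/23 + 1/23 + 5/23 + 4/23 + 10/23
= 22/23
= 0.9565

0.9565


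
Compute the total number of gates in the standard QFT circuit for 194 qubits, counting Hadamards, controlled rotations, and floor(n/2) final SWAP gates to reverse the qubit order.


Hadamard gates: 194
Controlled rotations: n*(n-1)/2 = 194*193/2 = 18721
SWAP gates: floor(n/2) = floor(194/2) = 97
Total = 194 + 18721 + 97
= 19012

19012


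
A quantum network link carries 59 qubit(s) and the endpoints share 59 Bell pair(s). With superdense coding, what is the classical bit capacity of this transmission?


Superdense coding allows 2 classical bits per shared entangled pair.
59 pair(s) -> 2 * 59 = 118 classical bits

118


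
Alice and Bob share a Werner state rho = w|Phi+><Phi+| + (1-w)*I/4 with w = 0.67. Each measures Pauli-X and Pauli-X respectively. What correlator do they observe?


|Phi+> = (|00> + |11>)/sqrt(2)
For the pure Bell state, <X_A X_B> = +1 (Bell-state Pauli correlator).
The maximally-mixed part I/4 has tr(I/4 * P tensor P) = 0 for any traceless Pauli P.
So <X_A X_B>_rho = w * (+1) + (1 - w) * 0
= 0.67 * (+1)
= 0.6700

0.6700


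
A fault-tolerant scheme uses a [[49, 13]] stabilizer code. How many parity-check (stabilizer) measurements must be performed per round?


For an [[n,k]] stabilizer code:
Number of stabilizer generators = n - k
= 49 - 13
= 36

36


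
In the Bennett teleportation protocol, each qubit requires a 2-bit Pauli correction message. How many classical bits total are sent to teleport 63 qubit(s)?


Quantum teleportation requires 2 classical bits per qubit teleported.
63 qubit(s) -> 2 * 63 = 126 classical bits

126


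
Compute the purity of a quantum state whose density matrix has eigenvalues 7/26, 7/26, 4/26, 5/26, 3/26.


tr(rho^2) = sum of eigenvalues squared
= (7/26)^2 + (7/26)^2 + (4/26)^2 + (5/26)^2 + (3/26)^2
= (49 + 49 + 16 + 25 + 9) / 676
= 148/676
= 0.2189

0.2189


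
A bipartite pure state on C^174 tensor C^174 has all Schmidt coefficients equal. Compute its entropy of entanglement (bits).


For a maximally entangled state in d x d:
S = log2(d) = log2(174)
= 7.4429

7.4429


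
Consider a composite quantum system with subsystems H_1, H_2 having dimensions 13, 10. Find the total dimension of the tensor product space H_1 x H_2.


dim(H_1 x H_2) = 13 * 10
= 130

130


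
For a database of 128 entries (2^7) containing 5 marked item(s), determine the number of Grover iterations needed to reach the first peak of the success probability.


After j Grover iterations the success probability is P(j) = sin^2((2j+1)*theta), where sin(theta) = sqrt(k/N).
N = 2^7 = 128, k = 5
sin(theta) = sqrt(k/N) = 0.1976423538
theta = arcsin(sqrt(k/N)) = 0.1989522465 rad
P(j) reaches its first maximum when (2j+1)*theta is as close as possible to pi/2, i.e. j = round(pi/(4*theta) - 1/2).
pi/(4*theta) - 1/2 = 3.4477
(For comparison, the common estimate pi/4 * sqrt(N/k) = 3.9738; the exact maximiser is used here.)
Optimal iterations = 3

3


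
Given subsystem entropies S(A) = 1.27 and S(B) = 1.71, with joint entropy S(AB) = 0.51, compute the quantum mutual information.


I(A:B) = S(A) + S(B) - S(AB)
= 1.27 + 1.71 - 0.51
= 2.4700

2.4700


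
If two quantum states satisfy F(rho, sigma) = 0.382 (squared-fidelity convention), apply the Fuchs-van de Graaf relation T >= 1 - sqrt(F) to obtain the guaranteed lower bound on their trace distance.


Fuchs-van de Graaf (squared-fidelity convention): 1 - sqrt(F) <= T <= sqrt(1 - F).
Lower bound: T >= 1 - sqrt(F)
sqrt(F) = sqrt(0.382) = 0.6181
T >= 1 - 0.6181
T >= 0.3819

0.3819


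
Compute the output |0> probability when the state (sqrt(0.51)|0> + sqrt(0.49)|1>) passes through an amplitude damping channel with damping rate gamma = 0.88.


For amplitude damping with parameter gamma on state sqrt(a)|0> + sqrt(b)|1>:
alpha^2 = 0.51, beta^2 = 0.49
P(|0>) = alpha^2 + gamma * beta^2
= 0.51 + 0.88 * 0.49
= 0.51 + 0.4312
= 0.9412

0.9412


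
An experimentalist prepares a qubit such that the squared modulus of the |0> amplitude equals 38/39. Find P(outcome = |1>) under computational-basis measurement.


|alpha|^2 = 38/39 = 0.9744
|beta|^2 = 1 - 38/39 = 1/39 = 0.0256
P(|1>) = |beta|^2 = 0.0256

0.0256


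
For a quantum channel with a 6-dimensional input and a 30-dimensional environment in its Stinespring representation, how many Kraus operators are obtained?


Tracing out the environment in an orthonormal basis {|i>_E} gives Kraus operators K_i = <i|_E U |0>_E.
Number of Kraus operators = dim(H_env) = d_env
= 30

30


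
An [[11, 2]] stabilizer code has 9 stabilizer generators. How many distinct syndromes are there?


Each stabilizer generator gives a binary (+1 or -1) measurement outcome.
With 9 independent generators:
Total syndromes = 2^9
= 512

512


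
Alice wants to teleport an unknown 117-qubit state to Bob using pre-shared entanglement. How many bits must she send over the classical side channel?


Quantum teleportation requires 2 classical bits per qubit teleported.
117 qubit(s) -> 2 * 117 = 234 classical bits

234


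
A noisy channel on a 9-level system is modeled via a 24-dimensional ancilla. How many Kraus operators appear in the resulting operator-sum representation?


Tracing out the environment in an orthonormal basis {|i>_E} gives Kraus operators K_i = <i|_E U |0>_E.
Number of Kraus operators = dim(H_env) = d_env
= 24

24


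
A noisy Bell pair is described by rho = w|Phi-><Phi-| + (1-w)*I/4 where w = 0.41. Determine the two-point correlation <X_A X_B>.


|Phi-> = (|00> - |11>)/sqrt(2)
For the pure Bell state, <X_A X_B> = -1 (Bell-state Pauli correlator).
The maximally-mixed part I/4 has tr(I/4 * P tensor P) = 0 for any traceless Pauli P.
So <X_A X_B>_rho = w * (-1) + (1 - w) * 0
= 0.41 * (-1)
= -0.4100

-0.4100


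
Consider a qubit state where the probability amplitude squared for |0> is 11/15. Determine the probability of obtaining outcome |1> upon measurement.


|alpha|^2 = 11/15 = 0.7333
|beta|^2 = 1 - 11/15 = 4/15 = 0.2667
P(|1>) = |beta|^2 = 0.2667

0.2667


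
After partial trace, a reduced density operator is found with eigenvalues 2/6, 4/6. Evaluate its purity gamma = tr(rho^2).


tr(rho^2) = sum of eigenvalues squared
= (2/6)^2 + (4/6)^2
= (4 + 16) / 36
= 20/36
= 0.5556

0.5556


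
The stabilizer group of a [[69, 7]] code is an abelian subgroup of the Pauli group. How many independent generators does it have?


For an [[n,k]] stabilizer code:
Number of stabilizer generators = n - k
= 69 - 7
= 62

62


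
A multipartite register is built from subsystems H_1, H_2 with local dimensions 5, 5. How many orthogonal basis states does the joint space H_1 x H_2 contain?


dim(H_1 x H_2) = 5 * 5
= 25

25


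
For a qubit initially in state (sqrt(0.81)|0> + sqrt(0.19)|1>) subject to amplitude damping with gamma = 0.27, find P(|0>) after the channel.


For amplitude damping with parameter gamma on state sqrt(a)|0> + sqrt(b)|1>:
alpha^2 = 0.81, beta^2 = 0.19
P(|0>) = alpha^2 + gamma * beta^2
= 0.81 + 0.27 * 0.19
= 0.81 + 0.0513
= 0.8613

0.8613


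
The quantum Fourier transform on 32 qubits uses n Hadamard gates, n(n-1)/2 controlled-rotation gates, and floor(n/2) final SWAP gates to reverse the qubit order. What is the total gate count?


Hadamard gates: 32
Controlled rotations: n*(n-1)/2 = 32*31/2 = 496
SWAP gates: floor(n/2) = floor(32/2) = 16
Total = 32 + 496 + 16
= 544

544


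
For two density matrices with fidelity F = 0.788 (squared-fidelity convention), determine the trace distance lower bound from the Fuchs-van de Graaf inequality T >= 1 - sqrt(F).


Fuchs-van de Graaf (squared-fidelity convention): 1 - sqrt(F) <= T <= sqrt(1 - F).
Lower bound: T >= 1 - sqrt(F)
sqrt(F) = sqrt(0.788) = 0.8877
T >= 1 - 0.8877
T >= 0.1123

0.1123


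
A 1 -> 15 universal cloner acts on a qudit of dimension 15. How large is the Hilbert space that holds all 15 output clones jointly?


Output space = H^(tensor 15) where dim(H) = 15
dim = 15^15
= 225 (after 2 factors)
= 3375 (after 3 factors)
= 50625 (after 4 factors)
= 759375 (after 5 factors)
= 11390625 (after 6 factors)
= 170859375 (after 7 factors)
= 2562890625 (after 8 factors)
= 38443359375 (after 9 factors)
= 576650390625 (after 10 factors)
= 8649755859375 (after 11 factors)
= 129746337890625 (after 12 factors)
= 1946195068359375 (after 13 factors)
= 29192926025390625 (after 14 factors)
= 437893890380859375 (after 15 factors)
= 437893890380859375

437893890380859375


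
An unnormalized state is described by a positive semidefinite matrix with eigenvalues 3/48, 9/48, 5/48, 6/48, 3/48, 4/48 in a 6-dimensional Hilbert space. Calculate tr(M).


tr(M) = sum of eigenvalues
= 3/48 + 9/48 + 5/48 + 6/48 + 3/48 + 4/48
= 30/48
= 0.6250

0.6250


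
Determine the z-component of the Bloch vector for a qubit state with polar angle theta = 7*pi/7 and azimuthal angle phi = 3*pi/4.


theta = 3.1416, phi = 2.3562
r_z = cos(theta) = -1.0000

-1.0000


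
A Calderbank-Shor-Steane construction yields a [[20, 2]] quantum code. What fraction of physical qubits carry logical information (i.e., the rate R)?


Code rate R = k/n
= 2/20
= 0.1000

0.1000


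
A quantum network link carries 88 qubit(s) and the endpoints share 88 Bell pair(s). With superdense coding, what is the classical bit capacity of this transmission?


Superdense coding allows 2 classical bits per shared entangled pair.
88 pair(s) -> 2 * 88 = 176 classical bits

176


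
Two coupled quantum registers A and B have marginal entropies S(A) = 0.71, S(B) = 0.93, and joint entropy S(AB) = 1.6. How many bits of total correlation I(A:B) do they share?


I(A:B) = S(A) + S(B) - S(AB)
= 0.71 + 0.93 - 1.6
= 0.0400

0.0400


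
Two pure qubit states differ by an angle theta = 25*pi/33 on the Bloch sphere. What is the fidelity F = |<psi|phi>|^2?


For states separated by angle theta on Bloch sphere:
F = cos^2(theta/2)
theta = 25*pi/33 = 2.3800
theta/2 = 1.1900
cos(theta/2) = 0.3717
F = 0.1381

0.1381


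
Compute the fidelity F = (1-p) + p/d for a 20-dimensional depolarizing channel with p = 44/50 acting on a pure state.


F = (1-p) + p/d
= (1 - 0.8800) + 0.8800/20
= 0.1200 + 0.0440
= 0.1640

0.1640


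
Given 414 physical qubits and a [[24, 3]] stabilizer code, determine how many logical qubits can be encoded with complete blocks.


Each code block uses 24 physical qubits for 3 logical qubit(s).
Number of complete blocks = floor(414 / 24) = 17
Logical qubits = 17 * 3
= 51

51


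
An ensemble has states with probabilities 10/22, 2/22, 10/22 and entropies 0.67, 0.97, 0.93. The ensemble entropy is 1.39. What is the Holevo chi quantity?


chi = S(rho) - sum_i p_i * S(rho_i)
Weighted entropy = 10/22 * 0.67 + 2/22 * 0.97 + 10/22 * 0.93
= 0.8155
chi = 1.39 - 0.8155
= 0.5745

0.5745


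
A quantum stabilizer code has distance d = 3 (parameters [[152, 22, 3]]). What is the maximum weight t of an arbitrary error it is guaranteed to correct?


Code parameters: [[152, 22, 3]], distance d = 3.
Number of correctable errors = floor((d-1)/2)
= floor((3 - 1)/2)
= floor(2/2)
= 1

1
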